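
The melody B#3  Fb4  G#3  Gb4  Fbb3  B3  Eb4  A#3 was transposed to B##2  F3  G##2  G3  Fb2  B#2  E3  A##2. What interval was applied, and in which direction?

down a diminished octave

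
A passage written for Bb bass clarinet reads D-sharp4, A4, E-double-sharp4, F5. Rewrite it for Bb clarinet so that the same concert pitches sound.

D#3 A3 E##3 F4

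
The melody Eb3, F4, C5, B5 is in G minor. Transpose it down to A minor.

F2 G3 D4 C#5

G minor to A minor down is a minor seventh, so every note moves down by that interval.
Eb3 becomes F2
F4 becomes G3
C5 becomes D4
B5 becomes C#5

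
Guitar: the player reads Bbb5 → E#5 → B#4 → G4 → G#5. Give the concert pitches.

The guitar sounds a perfect octave below written, so transpose each written note down a perfect octave.
Bbb5 becomes Bbb4
E#5 becomes E#4
B#4 becomes B#3
G4 becomes G3
G#5 becomes G#4

Bbb4 E#4 B#3 G3 G#4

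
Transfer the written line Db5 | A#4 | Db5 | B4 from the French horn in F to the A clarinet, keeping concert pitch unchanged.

Bbb4 F#4 Bbb4 G4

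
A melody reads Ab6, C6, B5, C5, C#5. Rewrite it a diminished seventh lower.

Ab6: a seventh down reaches B, and 9 semitones makes it B5.
C6 down a diminished seventh is D#5.
A diminished seventh down from B5 gives C##5.
C5: a seventh down reaches D, and 9 semitones makes it D#4.
C#5: a seventh down reaches D, and 9 semitones makes it D##4.

B5 D#5 C##5 D#4 D##4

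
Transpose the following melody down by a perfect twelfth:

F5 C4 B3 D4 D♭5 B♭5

Bb3 F2 E2 G2 Gb3 Eb4

A perfect twelfth down from F5 gives Bb3.
C4 down a perfect twelfth is F2.
A perfect twelfth down from B3 gives E2.
D4: a twelfth down reaches G, and 19 semitones makes it G2.
Db5 down a perfect twelfth is Gb3.
Bb5: a twelfth down reaches E, and 19 semitones makes it Eb4.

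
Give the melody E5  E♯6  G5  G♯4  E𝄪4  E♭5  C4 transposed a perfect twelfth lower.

A3 A#4 C4 C#3 A##2 Ab3 F2

E5: a twelfth down reaches A, and 19 semitones makes it A3.
A perfect twelfth down from E#6 gives A#4.
G5 down a perfect twelfth is C4.
G#4 down a perfect twelfth is C#3.
E##4 down a perfect twelfth is A##2.
Eb5 down a perfect twelfth is Ab3.
C4: a twelfth down reaches F, and 19 semitones makes it F2.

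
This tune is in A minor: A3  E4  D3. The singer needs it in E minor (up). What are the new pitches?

E4 B4 A3

A minor to E minor up is a perfect fifth, so every note moves up by that interval.
A3 becomes E4
E4 becomes B4
D3 becomes A3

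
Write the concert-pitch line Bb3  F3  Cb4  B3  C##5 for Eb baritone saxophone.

G5 D5 Ab5 G#5 A##6

Written C4 sounds as Eb2 on the Eb baritone saxophone, so concert pitches are written a major thirteenth up.
Bb3 to G5
F3 to D5
Cb4 to Ab5
B3 to G#5
C##5 to A##6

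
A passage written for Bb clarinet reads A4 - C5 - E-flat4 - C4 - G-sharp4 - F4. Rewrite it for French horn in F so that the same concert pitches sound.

D5 F5 Ab4 F4 C#5 Bb4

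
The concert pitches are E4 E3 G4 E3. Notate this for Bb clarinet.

Written C4 sounds as Bb3 on the Bb clarinet, so concert pitches are written a major second up.
E4 becomes F#4
E3 becomes F#3
G4 becomes A4
E3 becomes F#3

F#4 F#3 A4 F#3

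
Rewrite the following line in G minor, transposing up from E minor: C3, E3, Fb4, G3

Eb3 G3 Abb4 Bb3

E minor to G minor up is a minor third, so every note moves up by that interval.
C3 to Eb3
E3 to G3
Fb4 to Abb4
G3 to Bb3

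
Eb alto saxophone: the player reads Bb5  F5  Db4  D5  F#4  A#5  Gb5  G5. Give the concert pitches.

Written C4 on the Eb alto saxophone sounds as Eb3, a major sixth lower; apply that shift to every note.
Bb5 -> Db5
F5 -> Ab4
Db4 -> Fb3
D5 -> F4
F#4 -> A3
A#5 -> C#5
Gb5 -> Bbb4
G5 -> Bb4

Db5 Ab4 Fb3 F4 A3 C#5 Bbb4 Bb4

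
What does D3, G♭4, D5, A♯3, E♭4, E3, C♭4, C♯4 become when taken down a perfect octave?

D2 Gb3 D4 A#2 Eb3 E2 Cb3 C#3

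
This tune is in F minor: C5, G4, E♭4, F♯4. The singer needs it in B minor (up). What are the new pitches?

F#5 C#5 A4 B#4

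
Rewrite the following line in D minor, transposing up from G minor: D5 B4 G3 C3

A5 F#5 D4 G3

G minor to D minor up is a perfect fifth, so every note moves up by that interval.
D5 to A5
B4 to F#5
G3 to D4
C3 to G3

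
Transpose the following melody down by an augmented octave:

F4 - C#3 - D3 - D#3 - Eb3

F4 becomes Fb3
C#3 becomes C2
D3 becomes Db2
D#3 becomes D2
Eb3 becomes Ebb2

Fb3 C2 Db2 D2 Ebb2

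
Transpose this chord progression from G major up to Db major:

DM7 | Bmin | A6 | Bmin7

AbM7 Fmin Eb6 Fmin7

G major up to Db major is a diminished fifth; each chord root moves by that interval while the quality stays the same.
DM7: root D up a diminished fifth → Ab, giving AbM7.
Bmin: root B up a diminished fifth → F, giving Fmin.
A6: root A up a diminished fifth → Eb, giving Eb6.
Bmin7: root B up a diminished fifth → F, giving Fmin7.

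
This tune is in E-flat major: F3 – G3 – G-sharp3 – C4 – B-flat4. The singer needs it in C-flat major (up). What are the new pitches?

Db4 Eb4 E4 Ab4 Gb5

From E-flat up to C-flat is a minor sixth; apply that to each pitch.
F3 → Db4
G3 → Eb4
G#3 → E4
C4 → Ab4
Bb4 → Gb5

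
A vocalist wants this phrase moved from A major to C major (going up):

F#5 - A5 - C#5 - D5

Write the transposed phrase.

From A up to C is a minor third; apply that to each pitch.
F#5 gives A5
A5 gives C6
C#5 gives E5
D5 gives F5

A5 C6 E5 F5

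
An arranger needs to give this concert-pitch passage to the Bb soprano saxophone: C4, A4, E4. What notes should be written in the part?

D4 B4 F#4

Written C4 sounds as Bb3 on the Bb soprano saxophone, so concert pitches are written a major second up.
C4 -> D4
A4 -> B4
E4 -> F#4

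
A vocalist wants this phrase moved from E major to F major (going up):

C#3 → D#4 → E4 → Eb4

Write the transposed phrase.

D3 E4 F4 Fb4

From E up to F is a minor second; apply that to each pitch.
C#3 -> D3
D#4 -> E4
E4 -> F4
Eb4 -> Fb4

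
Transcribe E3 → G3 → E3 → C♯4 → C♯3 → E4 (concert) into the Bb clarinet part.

F#3 A3 F#3 D#4 D#3 F#4

The Bb clarinet sounds a major second below written, so the written part must be a major second above concert — transpose each note up.
E3 gives F#3
G3 gives A3
E3 gives F#3
C#4 gives D#4
C#3 gives D#3
E4 gives F#4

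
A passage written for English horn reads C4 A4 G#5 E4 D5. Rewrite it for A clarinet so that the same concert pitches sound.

First find concert pitch: the English horn sounds a perfect fifth below written, so C4 A4 G#5 E4 D5 sounds F3 D4 C#5 A3 G4.
Then write for A clarinet: it sounds a minor third below written, so the part must be a minor third above concert.
F3 → Ab3
D4 → F4
C#5 → E5
A3 → C4
G4 → Bb4

Ab3 F4 E5 C4 Bb4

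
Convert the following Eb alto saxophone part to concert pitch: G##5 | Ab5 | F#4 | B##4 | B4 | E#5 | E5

B#4 Cb5 A3 D##4 D4 G#4 G4

The Eb alto saxophone sounds a major sixth below written, so transpose each written note down a major sixth.
G##5 becomes B#4
Ab5 becomes Cb5
F#4 becomes A3
B##4 becomes D##4
B4 becomes D4
E#5 becomes G#4
E5 becomes G4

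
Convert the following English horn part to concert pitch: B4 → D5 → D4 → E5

Written C4 on the English horn sounds as F3, a perfect fifth lower; apply that shift to every note.
B4 -> E4
D5 -> G4
D4 -> G3
E5 -> A4

E4 G4 G3 A4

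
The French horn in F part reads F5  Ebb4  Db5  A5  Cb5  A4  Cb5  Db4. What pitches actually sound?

Bb4 Abb3 Gb4 D5 Fb4 D4 Fb4 Gb3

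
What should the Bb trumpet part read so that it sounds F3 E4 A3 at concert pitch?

Written C4 sounds as Bb3 on the Bb trumpet, so concert pitches are written a major second up.
F3 gives G3
E4 gives F#4
A3 gives B3

G3 F#4 B3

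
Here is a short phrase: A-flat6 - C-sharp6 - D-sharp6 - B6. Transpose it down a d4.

E6 G##5 A##5 F##6

Ab6 -> E6
C#6 -> G##5
D#6 -> A##5
B6 -> F##6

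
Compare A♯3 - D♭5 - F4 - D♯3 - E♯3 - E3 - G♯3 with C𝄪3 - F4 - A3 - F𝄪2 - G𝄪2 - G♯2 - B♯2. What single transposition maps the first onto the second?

Take the first pair: A#3 → C##3. A to C spans 6 letter names, so the interval is some kind of sixth.
C##3 to A#3 is 8 semitones, which makes it a minor sixth; the second version is lower, so the direction is down.
Checking another pair — G#3 → B#2 — gives the same interval.

down a minor sixth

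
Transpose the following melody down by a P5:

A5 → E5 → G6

A5 becomes D5
E5 becomes A4
G6 becomes C6

D5 A4 C6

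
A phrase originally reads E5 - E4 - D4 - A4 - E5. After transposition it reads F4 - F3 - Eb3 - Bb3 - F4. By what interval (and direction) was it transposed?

down a major seventh

From E5 to F4 is 7 letter names — a seventh of some quality.
F4 to E5 is 11 semitones, which makes it a major seventh; the second version is lower, so the direction is down.
Checking another pair — E5 → F4 — gives the same interval.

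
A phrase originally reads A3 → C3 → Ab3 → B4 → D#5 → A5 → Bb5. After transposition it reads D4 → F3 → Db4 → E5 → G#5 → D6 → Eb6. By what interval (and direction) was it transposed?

up a perfect fourth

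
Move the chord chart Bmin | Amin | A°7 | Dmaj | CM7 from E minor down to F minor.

Cmin Bbmin Bb°7 Ebmaj DbM7

E minor down to F minor is a major seventh; each chord root moves by that interval while the quality stays the same.
Bmin: root B down a major seventh → C, giving Cmin.
Amin: root A down a major seventh → Bb, giving Bbmin.
A°7: root A down a major seventh → Bb, giving Bb°7.
Dmaj: root D down a major seventh → Eb, giving Ebmaj.
CM7: root C down a major seventh → Db, giving DbM7.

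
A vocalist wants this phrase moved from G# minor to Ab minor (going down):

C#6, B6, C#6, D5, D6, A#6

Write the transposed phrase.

Db5 Cb6 Db5 Ebb4 Ebb5 Bb5

From G# down to Ab is an augmented seventh; apply that to each pitch.
C#6 to Db5
B6 to Cb6
C#6 to Db5
D5 to Ebb4
D6 to Ebb5
A#6 to Bb5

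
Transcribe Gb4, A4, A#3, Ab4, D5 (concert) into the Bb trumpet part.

Written C4 sounds as Bb3 on the Bb trumpet, so concert pitches are written a major second up.
Gb4 gives Ab4
A4 gives B4
A#3 gives B#3
Ab4 gives Bb4
D5 gives E5

Ab4 B4 B#3 Bb4 E5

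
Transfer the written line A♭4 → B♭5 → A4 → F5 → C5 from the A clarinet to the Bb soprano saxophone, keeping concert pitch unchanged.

First find concert pitch: the A clarinet sounds a minor third below written, so A♭4 B♭5 A4 F5 C5 sounds F4 G5 F#4 D5 A4.
Then write for Bb soprano saxophone: it sounds a major second below written, so the part must be a major second above concert.
F4 → G4
G5 → A5
F#4 → G#4
D5 → E5
A4 → B4

G4 A5 G#4 E5 B4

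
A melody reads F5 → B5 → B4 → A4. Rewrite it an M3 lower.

Db5 G5 G4 F4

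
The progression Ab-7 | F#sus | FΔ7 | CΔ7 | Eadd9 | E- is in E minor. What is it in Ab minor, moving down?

Dbb-7 Bbsus BbbΔ7 FbΔ7 Abadd9 Ab-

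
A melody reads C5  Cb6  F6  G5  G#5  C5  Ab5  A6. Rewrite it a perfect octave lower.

C5 gives C4
Cb6 gives Cb5
F6 gives F5
G5 gives G4
G#5 gives G#4
C5 gives C4
Ab5 gives Ab4
A6 gives A5

C4 Cb5 F5 G4 G#4 C4 Ab4 A5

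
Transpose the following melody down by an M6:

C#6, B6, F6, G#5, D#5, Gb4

E5 D6 Ab5 B4 F#4 Bbb3

A major sixth down from C#6 gives E5.
A major sixth down from B6 gives D6.
F6 down a major sixth is Ab5.
G#5 down a major sixth is B4.
D#5 down a major sixth is F#4.
Gb4: a sixth down reaches B, and 9 semitones makes it Bbb3.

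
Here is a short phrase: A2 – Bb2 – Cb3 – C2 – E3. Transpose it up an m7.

A2 up a minor seventh is G3.
Bb2: a seventh up reaches A, and 10 semitones makes it Ab3.
A minor seventh up from Cb3 gives Bbb3.
C2 up a minor seventh is Bb2.
A minor seventh up from E3 gives D4.

G3 Ab3 Bbb3 Bb2 D4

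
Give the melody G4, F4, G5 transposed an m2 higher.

G4 -> Ab4
F4 -> Gb4
G5 -> Ab5

Ab4 Gb4 Ab5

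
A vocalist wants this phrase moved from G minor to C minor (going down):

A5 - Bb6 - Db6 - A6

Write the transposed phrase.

D5 Eb6 Gb5 D6

G minor to C minor down is a perfect fifth, so every note moves down by that interval.
A5 → D5
Bb6 → Eb6
Db6 → Gb5
A6 → D6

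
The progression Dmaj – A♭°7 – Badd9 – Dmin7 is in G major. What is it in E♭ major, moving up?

G major up to E♭ major is a minor sixth; each chord root moves by that interval while the quality stays the same.
Dmaj: root D up a minor sixth → Bb, giving Bbmaj.
A♭°7: root A♭ up a minor sixth → Fb, giving Fb°7.
Badd9: root B up a minor sixth → G, giving Gadd9.
Dmin7: root D up a minor sixth → Bb, giving Bbmin7.

Bbmaj Fb°7 Gadd9 Bbmin7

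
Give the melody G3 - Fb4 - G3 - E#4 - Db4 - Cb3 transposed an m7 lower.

A2 Gb3 A2 F##3 Eb3 Db2

A minor seventh down from G3 gives A2.
Fb4: a seventh down reaches G, and 10 semitones makes it Gb3.
G3: a seventh down reaches A, and 10 semitones makes it A2.
E#4: a seventh down reaches F, and 10 semitones makes it F##3.
A minor seventh down from Db4 gives Eb3.
Cb3: a seventh down reaches D, and 10 semitones makes it Db2.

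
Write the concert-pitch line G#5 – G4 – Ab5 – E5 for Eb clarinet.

E#5 E4 F5 C#5

The Eb clarinet sounds a minor third above written, so the written part must be a minor third below concert — transpose each note down.
G#5 -> E#5
G4 -> E4
Ab5 -> F5
E5 -> C#5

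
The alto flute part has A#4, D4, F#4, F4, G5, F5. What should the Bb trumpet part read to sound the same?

F##4 B3 D#4 D4 E5 D5

First find concert pitch: the alto flute sounds a perfect fourth below written, so A#4 D4 F#4 F4 G5 F5 sounds E#4 A3 C#4 C4 D5 C5.
Then write for Bb trumpet: it sounds a major second below written, so the part must be a major second above concert.
E#4 → F##4
A3 → B3
C#4 → D#4
C4 → D4
D5 → E5
C5 → D5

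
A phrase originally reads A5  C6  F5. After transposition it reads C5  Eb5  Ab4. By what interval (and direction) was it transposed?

down a major sixth

Take the first pair: A5 → C5. A to C spans 6 letter names, so the interval is some kind of sixth.
C5 to A5 is 9 semitones, which makes it a major sixth; the second version is lower, so the direction is down.
Checking another pair — F5 → Ab4 — gives the same interval.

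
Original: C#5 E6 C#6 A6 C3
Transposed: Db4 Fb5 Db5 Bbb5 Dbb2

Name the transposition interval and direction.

down an augmented seventh

From C#5 to Db4 is 7 letter names — a seventh of some quality.
Db4 to C#5 is 12 semitones, which makes it an augmented seventh; the second version is lower, so the direction is down.
Checking another pair — C3 → Dbb2 — gives the same interval.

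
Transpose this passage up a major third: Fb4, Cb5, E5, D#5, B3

Ab4 Eb5 G#5 F##5 D#4

A major third up from Fb4 gives Ab4.
Cb5: a third up reaches E, and 4 semitones makes it Eb5.
E5: a third up reaches G, and 4 semitones makes it G#5.
A major third up from D#5 gives F##5.
A major third up from B3 gives D#4.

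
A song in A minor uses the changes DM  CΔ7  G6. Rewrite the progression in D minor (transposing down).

A minor down to D minor is a perfect fifth; each chord root moves by that interval while the quality stays the same.
DM: root D down a perfect fifth → G, giving GM.
CΔ7: root C down a perfect fifth → F, giving FΔ7.
G6: root G down a perfect fifth → C, giving C6.

GM FΔ7 C6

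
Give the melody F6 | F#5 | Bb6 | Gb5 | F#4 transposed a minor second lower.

E6 E#5 A6 F5 E#4

A minor second down from F6 gives E6.
F#5: a second down reaches E, and 1 semitone makes it E#5.
Bb6 down a minor second is A6.
Gb5 down a minor second is F5.
A minor second down from F#4 gives E#4.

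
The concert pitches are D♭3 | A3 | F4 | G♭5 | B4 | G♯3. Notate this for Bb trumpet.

Eb3 B3 G4 Ab5 C#5 A#3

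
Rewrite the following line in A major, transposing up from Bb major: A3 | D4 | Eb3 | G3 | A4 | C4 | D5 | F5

G#4 C#5 D4 F#4 G#5 B4 C#6 E6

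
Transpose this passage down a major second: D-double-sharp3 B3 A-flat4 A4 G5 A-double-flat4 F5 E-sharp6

C##3 A3 Gb4 G4 F5 Gbb4 Eb5 D#6

A major second down from D##3 gives C##3.
B3 down a major second is A3.
Ab4 down a major second is Gb4.
A4: a second down reaches G, and 2 semitones makes it G4.
A major second down from G5 gives F5.
Abb4 down a major second is Gbb4.
F5 down a major second is Eb5.
E#6 down a major second is D#6.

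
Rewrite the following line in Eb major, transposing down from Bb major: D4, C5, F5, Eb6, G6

G3 F4 Bb4 Ab5 C6

Bb major to Eb major down is a perfect fifth, so every note moves down by that interval.
D4 → G3
C5 → F4
F5 → Bb4
Eb6 → Ab5
G6 → C6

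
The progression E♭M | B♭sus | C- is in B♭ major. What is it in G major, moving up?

B♭ major up to G major is a major sixth; each chord root moves by that interval while the quality stays the same.
E♭M: root E♭ up a major sixth → C, giving CM.
B♭sus: root B♭ up a major sixth → G, giving Gsus.
C-: root C up a major sixth → A, giving A-.

CM Gsus A-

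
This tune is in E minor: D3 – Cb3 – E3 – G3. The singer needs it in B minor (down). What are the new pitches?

A2 Gb2 B2 D3

E minor to B minor down is a perfect fourth, so every note moves down by that interval.
D3 -> A2
Cb3 -> Gb2
E3 -> B2
G3 -> D3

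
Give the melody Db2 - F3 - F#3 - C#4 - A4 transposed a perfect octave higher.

Db2 gives Db3
F3 gives F4
F#3 gives F#4
C#4 gives C#5
A4 gives A5

Db3 F4 F#4 C#5 A5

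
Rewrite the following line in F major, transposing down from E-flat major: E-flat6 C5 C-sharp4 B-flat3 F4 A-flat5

E-flat major to F major down is a minor seventh, so every note moves down by that interval.
Eb6 becomes F5
C5 becomes D4
C#4 becomes D#3
Bb3 becomes C3
F4 becomes G3
Ab5 becomes Bb4

F5 D4 D#3 C3 G3 Bb4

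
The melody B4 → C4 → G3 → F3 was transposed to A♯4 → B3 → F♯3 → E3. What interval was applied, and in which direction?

down a minor second

Take the first pair: B4 → A#4. B to A spans 2 letter names, so the interval is some kind of second.
A#4 to B4 is 1 semitone, which makes it a minor second; the second version is lower, so the direction is down.
Checking another pair — F3 → E3 — gives the same interval.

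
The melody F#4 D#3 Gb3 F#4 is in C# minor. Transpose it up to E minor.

A4 F#3 Bbb3 A4

C# minor to E minor up is a minor third, so every note moves up by that interval.
F#4 gives A4
D#3 gives F#3
Gb3 gives Bbb3
F#4 gives A4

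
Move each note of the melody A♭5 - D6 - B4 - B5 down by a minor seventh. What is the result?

Bb4 E5 C#4 C#5

A minor seventh down from Ab5 gives Bb4.
D6: a seventh down reaches E, and 10 semitones makes it E5.
A minor seventh down from B4 gives C#4.
B5 down a minor seventh is C#5.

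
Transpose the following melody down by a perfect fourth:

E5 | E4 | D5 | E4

B4 B3 A4 B3

E5: a fourth down reaches B, and 5 semitones makes it B4.
E4 down a perfect fourth is B3.
A perfect fourth down from D5 gives A4.
E4: a fourth down reaches B, and 5 semitones makes it B3.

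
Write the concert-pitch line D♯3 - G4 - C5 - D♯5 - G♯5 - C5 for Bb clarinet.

E#3 A4 D5 E#5 A#5 D5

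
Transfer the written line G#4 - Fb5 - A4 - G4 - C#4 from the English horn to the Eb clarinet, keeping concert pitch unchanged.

First find concert pitch: the English horn sounds a perfect fifth below written, so G#4 Fb5 A4 G4 C#4 sounds C#4 Bbb4 D4 C4 F#3.
Then write for Eb clarinet: it sounds a minor third above written, so the part must be a minor third below concert.
C#4 → A#3
Bbb4 → Gb4
D4 → B3
C4 → A3
F#3 → D#3

A#3 Gb4 B3 A3 D#3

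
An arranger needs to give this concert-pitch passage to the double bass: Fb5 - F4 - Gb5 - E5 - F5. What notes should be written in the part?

Fb6 F5 Gb6 E6 F6

Written C4 sounds as C3 on the double bass, so concert pitches are written a perfect octave up.
Fb5 to Fb6
F4 to F5
Gb5 to Gb6
E5 to E6
F5 to F6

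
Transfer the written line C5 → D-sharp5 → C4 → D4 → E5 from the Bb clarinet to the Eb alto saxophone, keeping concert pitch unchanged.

G5 A#5 G4 A4 B5

First find concert pitch: the Bb clarinet sounds a major second below written, so C5 D-sharp5 C4 D4 E5 sounds Bb4 C#5 Bb3 C4 D5.
Then write for Eb alto saxophone: it sounds a major sixth below written, so the part must be a major sixth above concert.
Bb4 → G5
C#5 → A#5
Bb3 → G4
C4 → A4
D5 → B5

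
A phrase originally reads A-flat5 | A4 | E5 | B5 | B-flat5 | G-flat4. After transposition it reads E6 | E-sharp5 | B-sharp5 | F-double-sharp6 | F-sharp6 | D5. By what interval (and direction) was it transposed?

From Ab5 to E6 is 5 letter names — a fifth of some quality.
Ab5 to E6 is 8 semitones, which makes it an augmented fifth; the second version is higher, so the direction is up.
Checking another pair — Gb4 → D5 — gives the same interval.

up an augmented fifth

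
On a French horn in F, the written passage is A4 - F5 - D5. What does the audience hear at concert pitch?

D4 Bb4 G4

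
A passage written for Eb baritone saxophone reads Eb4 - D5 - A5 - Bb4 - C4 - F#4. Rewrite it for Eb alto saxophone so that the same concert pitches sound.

First find concert pitch: the Eb baritone saxophone sounds a major thirteenth below written, so Eb4 D5 A5 Bb4 C4 F#4 sounds Gb2 F3 C4 Db3 Eb2 A2.
Then write for Eb alto saxophone: it sounds a major sixth below written, so the part must be a major sixth above concert.
Gb2 → Eb3
F3 → D4
C4 → A4
Db3 → Bb3
Eb2 → C3
A2 → F#3

Eb3 D4 A4 Bb3 C3 F#3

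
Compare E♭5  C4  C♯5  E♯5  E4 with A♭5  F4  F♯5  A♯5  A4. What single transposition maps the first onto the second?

From Eb5 to Ab5 is 4 letter names — a fourth of some quality.
Eb5 to Ab5 is 5 semitones, which makes it a perfect fourth; the second version is higher, so the direction is up.
Checking another pair — E4 → A4 — gives the same interval.

up a perfect fourth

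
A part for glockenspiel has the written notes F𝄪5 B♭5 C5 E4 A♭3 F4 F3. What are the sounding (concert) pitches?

F##7 Bb7 C7 E6 Ab5 F6 F5

The glockenspiel sounds a perfect fifteenth above written, so transpose each written note up a perfect fifteenth.
F##5 to F##7
Bb5 to Bb7
C5 to C7
E4 to E6
Ab3 to Ab5
F4 to F6
F3 to F5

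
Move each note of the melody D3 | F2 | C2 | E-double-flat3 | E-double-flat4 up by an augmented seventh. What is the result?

C##4 E#3 B#2 D4 D5

D3 up an augmented seventh is C##4.
An augmented seventh up from F2 gives E#3.
C2 up an augmented seventh is B#2.
Ebb3 up an augmented seventh is D4.
Ebb4 up an augmented seventh is D5.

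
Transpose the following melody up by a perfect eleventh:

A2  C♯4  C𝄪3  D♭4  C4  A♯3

D4 F#5 F##4 Gb5 F5 D#5

A2: an eleventh up reaches D, and 17 semitones makes it D4.
C#4: an eleventh up reaches F, and 17 semitones makes it F#5.
C##3 up a perfect eleventh is F##4.
Db4: an eleventh up reaches G, and 17 semitones makes it Gb5.
C4 up a perfect eleventh is F5.
A perfect eleventh up from A#3 gives D#5.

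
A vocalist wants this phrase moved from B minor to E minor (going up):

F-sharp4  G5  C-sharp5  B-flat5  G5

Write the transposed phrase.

From B up to E is a perfect fourth; apply that to each pitch.
F#4 -> B4
G5 -> C6
C#5 -> F#5
Bb5 -> Eb6
G5 -> C6

B4 C6 F#5 Eb6 C6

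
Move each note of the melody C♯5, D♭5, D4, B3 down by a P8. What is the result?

C#4 Db4 D3 B2

C#5 gives C#4
Db5 gives Db4
D4 gives D3
B3 gives B2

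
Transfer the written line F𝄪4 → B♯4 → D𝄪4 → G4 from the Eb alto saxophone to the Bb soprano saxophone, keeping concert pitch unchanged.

B#3 E#4 G##3 C4

First find concert pitch: the Eb alto saxophone sounds a major sixth below written, so F𝄪4 B♯4 D𝄪4 G4 sounds A#3 D#4 F##3 Bb3.
Then write for Bb soprano saxophone: it sounds a major second below written, so the part must be a major second above concert.
A#3 → B#3
D#4 → E#4
F##3 → G##3
Bb3 → C4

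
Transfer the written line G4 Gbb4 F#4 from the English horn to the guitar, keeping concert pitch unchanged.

C5 Cbb5 B4

First find concert pitch: the English horn sounds a perfect fifth below written, so G4 Gbb4 F#4 sounds C4 Cbb4 B3.
Then write for guitar: it sounds a perfect octave below written, so the part must be a perfect octave above concert.
C4 → C5
Cbb4 → Cbb5
B3 → B4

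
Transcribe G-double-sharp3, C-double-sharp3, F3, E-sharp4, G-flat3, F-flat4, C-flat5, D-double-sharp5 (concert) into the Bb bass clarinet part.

A##4 D##4 G4 F##5 Ab4 Gb5 Db6 E##6

Written C4 sounds as Bb2 on the Bb bass clarinet, so concert pitches are written a major ninth up.
G##3 gives A##4
C##3 gives D##4
F3 gives G4
E#4 gives F##5
Gb3 gives Ab4
Fb4 gives Gb5
Cb5 gives Db6
D##5 gives E##6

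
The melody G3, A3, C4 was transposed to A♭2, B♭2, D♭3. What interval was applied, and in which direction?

From G3 to Ab2 is 7 letter names — a seventh of some quality.
Ab2 to G3 is 11 semitones, which makes it a major seventh; the second version is lower, so the direction is down.
Checking another pair — C4 → Db3 — gives the same interval.

down a major seventh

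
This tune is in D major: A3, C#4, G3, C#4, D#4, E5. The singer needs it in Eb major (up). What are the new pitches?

From D up to Eb is a minor second; apply that to each pitch.
A3 gives Bb3
C#4 gives D4
G3 gives Ab3
C#4 gives D4
D#4 gives E4
E5 gives F5

Bb3 D4 Ab3 D4 E4 F5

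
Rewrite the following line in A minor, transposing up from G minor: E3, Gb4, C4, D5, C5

F#3 Ab4 D4 E5 D5

From G up to A is a major second; apply that to each pitch.
E3 becomes F#3
Gb4 becomes Ab4
C4 becomes D4
D5 becomes E5
C5 becomes D5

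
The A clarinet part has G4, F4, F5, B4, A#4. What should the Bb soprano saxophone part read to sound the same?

F#4 E4 E5 A#4 G##4

First find concert pitch: the A clarinet sounds a minor third below written, so G4 F4 F5 B4 A#4 sounds E4 D4 D5 G#4 F##4.
Then write for Bb soprano saxophone: it sounds a major second below written, so the part must be a major second above concert.
E4 → F#4
D4 → E4
D5 → E5
G#4 → A#4
F##4 → G##4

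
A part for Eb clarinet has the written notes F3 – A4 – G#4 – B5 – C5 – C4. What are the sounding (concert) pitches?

Ab3 C5 B4 D6 Eb5 Eb4

The Eb clarinet sounds a minor third above written, so transpose each written note up a minor third.
F3 to Ab3
A4 to C5
G#4 to B4
B5 to D6
C5 to Eb5
C4 to Eb4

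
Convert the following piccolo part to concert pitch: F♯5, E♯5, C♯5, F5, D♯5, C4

The piccolo sounds a perfect octave above written, so transpose each written note up a perfect octave.
F#5 gives F#6
E#5 gives E#6
C#5 gives C#6
F5 gives F6
D#5 gives D#6
C4 gives C5

F#6 E#6 C#6 F6 D#6 C5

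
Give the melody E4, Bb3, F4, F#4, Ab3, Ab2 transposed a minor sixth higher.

E4 gives C5
Bb3 gives Gb4
F4 gives Db5
F#4 gives D5
Ab3 gives Fb4
Ab2 gives Fb3

C5 Gb4 Db5 D5 Fb4 Fb3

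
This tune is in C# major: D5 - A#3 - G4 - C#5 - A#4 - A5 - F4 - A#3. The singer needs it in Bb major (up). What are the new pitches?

Cb6 G4 Fb5 Bb5 G5 Gb6 Ebb5 G4

From C# up to Bb is a diminished seventh; apply that to each pitch.
D5 to Cb6
A#3 to G4
G4 to Fb5
C#5 to Bb5
A#4 to G5
A5 to Gb6
F4 to Ebb5
A#3 to G4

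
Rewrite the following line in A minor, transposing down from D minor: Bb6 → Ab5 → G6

F6 Eb5 D6

D minor to A minor down is a perfect fourth, so every note moves down by that interval.
Bb6 gives F6
Ab5 gives Eb5
G6 gives D6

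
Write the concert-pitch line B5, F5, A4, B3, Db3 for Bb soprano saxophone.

C#6 G5 B4 C#4 Eb3

Written C4 sounds as Bb3 on the Bb soprano saxophone, so concert pitches are written a major second up.
B5 becomes C#6
F5 becomes G5
A4 becomes B4
B3 becomes C#4
Db3 becomes Eb3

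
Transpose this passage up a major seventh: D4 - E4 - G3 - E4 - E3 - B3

C#5 D#5 F#4 D#5 D#4 A#4

A major seventh up from D4 gives C#5.
A major seventh up from E4 gives D#5.
G3 up a major seventh is F#4.
E4 up a major seventh is D#5.
E3 up a major seventh is D#4.
B3 up a major seventh is A#4.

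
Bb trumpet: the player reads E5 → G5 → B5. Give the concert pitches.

D5 F5 A5

Written C4 on the Bb trumpet sounds as Bb3, a major second lower; apply that shift to every note.
E5 -> D5
G5 -> F5
B5 -> A5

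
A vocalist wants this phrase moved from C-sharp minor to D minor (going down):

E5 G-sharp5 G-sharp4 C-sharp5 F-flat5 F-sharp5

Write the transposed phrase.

F4 A4 A3 D4 Gbb4 G4

From C-sharp down to D is a major seventh; apply that to each pitch.
E5 to F4
G#5 to A4
G#4 to A3
C#5 to D4
Fb5 to Gbb4
F#5 to G4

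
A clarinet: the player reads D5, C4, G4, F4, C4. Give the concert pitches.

Written C4 on the A clarinet sounds as A3, a minor third lower; apply that shift to every note.
D5 to B4
C4 to A3
G4 to E4
F4 to D4
C4 to A3

B4 A3 E4 D4 A3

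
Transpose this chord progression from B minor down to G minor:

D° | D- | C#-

Bb° Bb- A-

B minor down to G minor is a major third; each chord root moves by that interval while the quality stays the same.
D°: root D down a major third → Bb, giving Bb°.
D-: root D down a major third → Bb, giving Bb-.
C#-: root C# down a major third → A, giving A-.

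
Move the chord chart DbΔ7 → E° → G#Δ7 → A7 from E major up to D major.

E major up to D major is a minor seventh; each chord root moves by that interval while the quality stays the same.
DbΔ7: root Db up a minor seventh → Cb, giving CbΔ7.
E°: root E up a minor seventh → D, giving D°.
G#Δ7: root G# up a minor seventh → F#, giving F#Δ7.
A7: root A up a minor seventh → G, giving G7.

CbΔ7 D° F#Δ7 G7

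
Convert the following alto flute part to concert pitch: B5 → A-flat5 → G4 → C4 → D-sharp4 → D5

F#5 Eb5 D4 G3 A#3 A4

The alto flute sounds a perfect fourth below written, so transpose each written note down a perfect fourth.
B5 to F#5
Ab5 to Eb5
G4 to D4
C4 to G3
D#4 to A#3
D5 to A4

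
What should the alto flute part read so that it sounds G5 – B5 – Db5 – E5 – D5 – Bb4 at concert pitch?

C6 E6 Gb5 A5 G5 Eb5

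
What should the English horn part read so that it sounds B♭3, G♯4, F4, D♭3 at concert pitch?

Written C4 sounds as F3 on the English horn, so concert pitches are written a perfect fifth up.
Bb3 to F4
G#4 to D#5
F4 to C5
Db3 to Ab3

F4 D#5 C5 Ab3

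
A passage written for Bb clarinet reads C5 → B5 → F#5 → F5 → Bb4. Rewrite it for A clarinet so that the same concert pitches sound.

Db5 C6 G5 Gb5 Cb5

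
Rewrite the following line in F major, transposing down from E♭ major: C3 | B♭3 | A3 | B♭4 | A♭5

From E♭ down to F is a minor seventh; apply that to each pitch.
C3 → D2
Bb3 → C3
A3 → B2
Bb4 → C4
Ab5 → Bb4

D2 C3 B2 C4 Bb4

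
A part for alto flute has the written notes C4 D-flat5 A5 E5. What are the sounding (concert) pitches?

The alto flute sounds a perfect fourth below written, so transpose each written note down a perfect fourth.
C4 becomes G3
Db5 becomes Ab4
A5 becomes E5
E5 becomes B4

G3 Ab4 E5 B4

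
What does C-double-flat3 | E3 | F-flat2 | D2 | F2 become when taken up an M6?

A major sixth up from Cbb3 gives Abb3.
A major sixth up from E3 gives C#4.
Fb2 up a major sixth is Db3.
A major sixth up from D2 gives B2.
F2: a sixth up reaches D, and 9 semitones makes it D3.

Abb3 C#4 Db3 B2 D3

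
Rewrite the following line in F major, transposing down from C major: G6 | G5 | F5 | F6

C6 C5 Bb4 Bb5

C major to F major down is a perfect fifth, so every note moves down by that interval.
G6 becomes C6
G5 becomes C5
F5 becomes Bb4
F6 becomes Bb5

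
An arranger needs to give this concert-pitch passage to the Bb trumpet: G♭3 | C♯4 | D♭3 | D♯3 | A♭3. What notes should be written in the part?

The Bb trumpet sounds a major second below written, so the written part must be a major second above concert — transpose each note up.
Gb3 → Ab3
C#4 → D#4
Db3 → Eb3
D#3 → E#3
Ab3 → Bb3

Ab3 D#4 Eb3 E#3 Bb3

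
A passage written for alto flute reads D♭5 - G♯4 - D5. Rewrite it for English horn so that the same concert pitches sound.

First find concert pitch: the alto flute sounds a perfect fourth below written, so D♭5 G♯4 D5 sounds Ab4 D#4 A4.
Then write for English horn: it sounds a perfect fifth below written, so the part must be a perfect fifth above concert.
Ab4 → Eb5
D#4 → A#4
A4 → E5

Eb5 A#4 E5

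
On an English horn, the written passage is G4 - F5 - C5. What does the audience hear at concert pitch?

C4 Bb4 F4

Written C4 on the English horn sounds as F3, a perfect fifth lower; apply that shift to every note.
G4 gives C4
F5 gives Bb4
C5 gives F4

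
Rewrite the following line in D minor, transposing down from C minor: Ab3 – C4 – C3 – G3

Bb2 D3 D2 A2

From C down to D is a minor seventh; apply that to each pitch.
Ab3 -> Bb2
C4 -> D3
C3 -> D2
G3 -> A2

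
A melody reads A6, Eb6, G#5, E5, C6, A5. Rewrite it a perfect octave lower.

A6: an octave down reaches A, and 12 semitones makes it A5.
A perfect octave down from Eb6 gives Eb5.
A perfect octave down from G#5 gives G#4.
E5: an octave down reaches E, and 12 semitones makes it E4.
C6 down a perfect octave is C5.
A5 down a perfect octave is A4.

A5 Eb5 G#4 E4 C5 A4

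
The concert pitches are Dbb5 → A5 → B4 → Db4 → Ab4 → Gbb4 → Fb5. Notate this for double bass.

Dbb6 A6 B5 Db5 Ab5 Gbb5 Fb6

The double bass sounds a perfect octave below written, so the written part must be a perfect octave above concert — transpose each note up.
Dbb5 gives Dbb6
A5 gives A6
B4 gives B5
Db4 gives Db5
Ab4 gives Ab5
Gbb4 gives Gbb5
Fb5 gives Fb6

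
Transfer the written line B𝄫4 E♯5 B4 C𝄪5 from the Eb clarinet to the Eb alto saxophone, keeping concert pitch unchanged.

First find concert pitch: the Eb clarinet sounds a minor third above written, so B𝄫4 E♯5 B4 C𝄪5 sounds Dbb5 G#5 D5 E#5.
Then write for Eb alto saxophone: it sounds a major sixth below written, so the part must be a major sixth above concert.
Dbb5 → Bbb5
G#5 → E#6
D5 → B5
E#5 → C##6

Bbb5 E#6 B5 C##6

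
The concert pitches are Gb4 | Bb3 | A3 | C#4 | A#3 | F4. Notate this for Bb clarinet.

Ab4 C4 B3 D#4 B#3 G4

Written C4 sounds as Bb3 on the Bb clarinet, so concert pitches are written a major second up.
Gb4 becomes Ab4
Bb3 becomes C4
A3 becomes B3
C#4 becomes D#4
A#3 becomes B#3
F4 becomes G4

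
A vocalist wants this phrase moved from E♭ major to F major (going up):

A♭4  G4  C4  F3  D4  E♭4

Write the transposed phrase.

Bb4 A4 D4 G3 E4 F4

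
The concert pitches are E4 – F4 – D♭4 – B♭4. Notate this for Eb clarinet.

C#4 D4 Bb3 G4

Written C4 sounds as Eb4 on the Eb clarinet, so concert pitches are written a minor third down.
E4 -> C#4
F4 -> D4
Db4 -> Bb3
Bb4 -> G4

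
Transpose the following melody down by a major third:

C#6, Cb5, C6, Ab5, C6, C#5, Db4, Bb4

C#6 down a major third is A5.
Cb5: a third down reaches A, and 4 semitones makes it Abb4.
C6 down a major third is Ab5.
Ab5: a third down reaches F, and 4 semitones makes it Fb5.
A major third down from C6 gives Ab5.
A major third down from C#5 gives A4.
A major third down from Db4 gives Bbb3.
Bb4 down a major third is Gb4.

A5 Abb4 Ab5 Fb5 Ab5 A4 Bbb3 Gb4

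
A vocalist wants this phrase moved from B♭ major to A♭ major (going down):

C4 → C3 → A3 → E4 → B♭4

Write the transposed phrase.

Bb3 Bb2 G3 D4 Ab4

B♭ major to A♭ major down is a major second, so every note moves down by that interval.
C4 to Bb3
C3 to Bb2
A3 to G3
E4 to D4
Bb4 to Ab4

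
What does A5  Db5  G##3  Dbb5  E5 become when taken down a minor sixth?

A5: a sixth down reaches C, and 8 semitones makes it C#5.
Db5: a sixth down reaches F, and 8 semitones makes it F4.
G##3: a sixth down reaches B, and 8 semitones makes it B##2.
Dbb5 down a minor sixth is Fb4.
E5: a sixth down reaches G, and 8 semitones makes it G#4.

C#5 F4 B##2 Fb4 G#4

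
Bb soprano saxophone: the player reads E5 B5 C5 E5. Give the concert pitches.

The Bb soprano saxophone sounds a major second below written, so transpose each written note down a major second.
E5 to D5
B5 to A5
C5 to Bb4
E5 to D5

D5 A5 Bb4 D5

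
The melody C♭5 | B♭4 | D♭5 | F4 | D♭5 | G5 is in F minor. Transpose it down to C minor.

Gb4 F4 Ab4 C4 Ab4 D5

From F down to C is a perfect fourth; apply that to each pitch.
Cb5 to Gb4
Bb4 to F4
Db5 to Ab4
F4 to C4
Db5 to Ab4
G5 to D5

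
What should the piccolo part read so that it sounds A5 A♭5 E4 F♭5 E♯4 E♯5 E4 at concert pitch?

A4 Ab4 E3 Fb4 E#3 E#4 E3

Written C4 sounds as C5 on the piccolo, so concert pitches are written a perfect octave down.
A5 → A4
Ab5 → Ab4
E4 → E3
Fb5 → Fb4
E#4 → E#3
E#5 → E#4
E4 → E3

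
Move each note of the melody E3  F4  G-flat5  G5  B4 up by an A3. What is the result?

E3 becomes G##3
F4 becomes A#4
Gb5 becomes B5
G5 becomes B#5
B4 becomes D##5

G##3 A#4 B5 B#5 D##5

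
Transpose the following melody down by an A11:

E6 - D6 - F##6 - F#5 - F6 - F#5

Bb4 Ab4 C#5 C4 Cb5 C4

E6: an eleventh down reaches B, and 18 semitones makes it Bb4.
D6: an eleventh down reaches A, and 18 semitones makes it Ab4.
An augmented eleventh down from F##6 gives C#5.
An augmented eleventh down from F#5 gives C4.
F6 down an augmented eleventh is Cb5.
F#5 down an augmented eleventh is C4.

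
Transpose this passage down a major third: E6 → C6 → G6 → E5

C6 Ab5 Eb6 C5

E6 down a major third is C6.
C6: a third down reaches A, and 4 semitones makes it Ab5.
A major third down from G6 gives Eb6.
E5: a third down reaches C, and 4 semitones makes it C5.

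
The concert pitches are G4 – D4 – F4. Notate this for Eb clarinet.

Written C4 sounds as Eb4 on the Eb clarinet, so concert pitches are written a minor third down.
G4 to E4
D4 to B3
F4 to D4

E4 B3 D4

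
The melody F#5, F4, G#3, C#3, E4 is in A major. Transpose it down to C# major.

A#4 A3 B#2 E#2 G#3

From A down to C# is a minor sixth; apply that to each pitch.
F#5 becomes A#4
F4 becomes A3
G#3 becomes B#2
C#3 becomes E#2
E4 becomes G#3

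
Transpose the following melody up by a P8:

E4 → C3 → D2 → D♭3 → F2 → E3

E5 C4 D3 Db4 F3 E4

E4: an octave up reaches E, and 12 semitones makes it E5.
C3: an octave up reaches C, and 12 semitones makes it C4.
A perfect octave up from D2 gives D3.
Db3: an octave up reaches D, and 12 semitones makes it Db4.
A perfect octave up from F2 gives F3.
E3: an octave up reaches E, and 12 semitones makes it E4.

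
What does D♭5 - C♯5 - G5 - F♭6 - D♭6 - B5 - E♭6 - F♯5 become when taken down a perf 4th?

Ab4 G#4 D5 Cb6 Ab5 F#5 Bb5 C#5

Db5 gives Ab4
C#5 gives G#4
G5 gives D5
Fb6 gives Cb6
Db6 gives Ab5
B5 gives F#5
Eb6 gives Bb5
F#5 gives C#5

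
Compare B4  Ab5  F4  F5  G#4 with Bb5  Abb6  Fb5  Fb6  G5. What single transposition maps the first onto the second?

up a diminished octave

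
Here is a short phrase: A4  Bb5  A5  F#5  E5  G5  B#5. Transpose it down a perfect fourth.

A4 gives E4
Bb5 gives F5
A5 gives E5
F#5 gives C#5
E5 gives B4
G5 gives D5
B#5 gives F##5

E4 F5 E5 C#5 B4 D5 F##5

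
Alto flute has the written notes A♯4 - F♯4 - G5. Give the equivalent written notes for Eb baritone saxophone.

C##6 A#5 B6

First find concert pitch: the alto flute sounds a perfect fourth below written, so A♯4 F♯4 G5 sounds E#4 C#4 D5.
Then write for Eb baritone saxophone: it sounds a major thirteenth below written, so the part must be a major thirteenth above concert.
E#4 → C##6
C#4 → A#5
D5 → B6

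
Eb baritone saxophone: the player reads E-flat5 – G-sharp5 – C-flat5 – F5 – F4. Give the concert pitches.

Gb3 B3 Ebb3 Ab3 Ab2

Written C4 on the Eb baritone saxophone sounds as Eb2, a major thirteenth lower; apply that shift to every note.
Eb5 → Gb3
G#5 → B3
Cb5 → Ebb3
F5 → Ab3
F4 → Ab2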